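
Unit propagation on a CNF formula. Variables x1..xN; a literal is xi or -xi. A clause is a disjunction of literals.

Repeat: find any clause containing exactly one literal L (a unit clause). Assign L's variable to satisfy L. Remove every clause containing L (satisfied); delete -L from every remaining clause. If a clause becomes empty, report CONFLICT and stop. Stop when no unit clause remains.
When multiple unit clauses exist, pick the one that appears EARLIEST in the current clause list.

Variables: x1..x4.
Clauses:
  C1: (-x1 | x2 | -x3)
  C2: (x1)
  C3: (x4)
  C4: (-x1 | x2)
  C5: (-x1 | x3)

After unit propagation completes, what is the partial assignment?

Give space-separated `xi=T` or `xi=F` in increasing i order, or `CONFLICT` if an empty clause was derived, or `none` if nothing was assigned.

unit clause [1] forces x1=T; simplify:
  drop -1 from [-1, 2, -3] -> [2, -3]
  drop -1 from [-1, 2] -> [2]
  drop -1 from [-1, 3] -> [3]
  satisfied 1 clause(s); 4 remain; assigned so far: [1]
unit clause [4] forces x4=T; simplify:
  satisfied 1 clause(s); 3 remain; assigned so far: [1, 4]
unit clause [2] forces x2=T; simplify:
  satisfied 2 clause(s); 1 remain; assigned so far: [1, 2, 4]
unit clause [3] forces x3=T; simplify:
  satisfied 1 clause(s); 0 remain; assigned so far: [1, 2, 3, 4]

Answer: x1=T x2=T x3=T x4=T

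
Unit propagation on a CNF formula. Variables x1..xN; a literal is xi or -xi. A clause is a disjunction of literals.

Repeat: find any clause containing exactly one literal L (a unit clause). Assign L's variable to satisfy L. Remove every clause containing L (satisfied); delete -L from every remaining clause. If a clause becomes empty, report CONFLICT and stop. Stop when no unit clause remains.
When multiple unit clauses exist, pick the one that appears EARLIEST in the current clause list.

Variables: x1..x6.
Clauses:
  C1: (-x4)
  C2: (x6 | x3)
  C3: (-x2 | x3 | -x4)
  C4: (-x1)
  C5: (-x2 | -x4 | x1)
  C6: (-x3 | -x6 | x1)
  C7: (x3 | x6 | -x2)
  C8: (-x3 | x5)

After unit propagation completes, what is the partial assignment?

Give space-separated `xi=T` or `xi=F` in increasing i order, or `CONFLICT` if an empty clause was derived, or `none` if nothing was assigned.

Answer: x1=F x4=F

Derivation:
unit clause [-4] forces x4=F; simplify:
  satisfied 3 clause(s); 5 remain; assigned so far: [4]
unit clause [-1] forces x1=F; simplify:
  drop 1 from [-3, -6, 1] -> [-3, -6]
  satisfied 1 clause(s); 4 remain; assigned so far: [1, 4]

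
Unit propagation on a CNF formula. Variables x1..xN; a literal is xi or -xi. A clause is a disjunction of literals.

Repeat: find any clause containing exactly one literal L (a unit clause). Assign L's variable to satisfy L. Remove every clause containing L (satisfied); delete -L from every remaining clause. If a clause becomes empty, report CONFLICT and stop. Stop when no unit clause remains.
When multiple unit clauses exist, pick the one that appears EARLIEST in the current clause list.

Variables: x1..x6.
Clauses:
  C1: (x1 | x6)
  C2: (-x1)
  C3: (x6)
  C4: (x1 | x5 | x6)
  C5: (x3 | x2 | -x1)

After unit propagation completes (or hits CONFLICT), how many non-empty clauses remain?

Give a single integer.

unit clause [-1] forces x1=F; simplify:
  drop 1 from [1, 6] -> [6]
  drop 1 from [1, 5, 6] -> [5, 6]
  satisfied 2 clause(s); 3 remain; assigned so far: [1]
unit clause [6] forces x6=T; simplify:
  satisfied 3 clause(s); 0 remain; assigned so far: [1, 6]

Answer: 0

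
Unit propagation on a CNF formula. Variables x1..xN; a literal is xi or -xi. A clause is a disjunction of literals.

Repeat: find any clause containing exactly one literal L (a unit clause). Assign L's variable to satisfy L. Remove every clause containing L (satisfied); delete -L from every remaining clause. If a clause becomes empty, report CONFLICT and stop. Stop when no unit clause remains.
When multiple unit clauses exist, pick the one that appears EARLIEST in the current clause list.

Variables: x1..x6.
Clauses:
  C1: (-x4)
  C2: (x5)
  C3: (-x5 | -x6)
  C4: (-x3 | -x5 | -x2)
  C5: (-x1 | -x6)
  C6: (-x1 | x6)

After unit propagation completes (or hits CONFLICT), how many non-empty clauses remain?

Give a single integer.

unit clause [-4] forces x4=F; simplify:
  satisfied 1 clause(s); 5 remain; assigned so far: [4]
unit clause [5] forces x5=T; simplify:
  drop -5 from [-5, -6] -> [-6]
  drop -5 from [-3, -5, -2] -> [-3, -2]
  satisfied 1 clause(s); 4 remain; assigned so far: [4, 5]
unit clause [-6] forces x6=F; simplify:
  drop 6 from [-1, 6] -> [-1]
  satisfied 2 clause(s); 2 remain; assigned so far: [4, 5, 6]
unit clause [-1] forces x1=F; simplify:
  satisfied 1 clause(s); 1 remain; assigned so far: [1, 4, 5, 6]

Answer: 1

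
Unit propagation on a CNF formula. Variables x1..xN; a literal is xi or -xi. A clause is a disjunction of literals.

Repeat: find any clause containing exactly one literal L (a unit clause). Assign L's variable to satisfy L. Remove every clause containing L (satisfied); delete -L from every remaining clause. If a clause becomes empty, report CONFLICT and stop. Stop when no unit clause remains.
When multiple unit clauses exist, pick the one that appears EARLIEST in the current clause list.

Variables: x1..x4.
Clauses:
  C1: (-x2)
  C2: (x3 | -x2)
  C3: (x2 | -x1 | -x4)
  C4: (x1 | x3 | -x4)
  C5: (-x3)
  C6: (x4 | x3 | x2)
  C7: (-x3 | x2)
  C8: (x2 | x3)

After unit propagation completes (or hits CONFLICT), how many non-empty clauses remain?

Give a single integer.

Answer: 3

Derivation:
unit clause [-2] forces x2=F; simplify:
  drop 2 from [2, -1, -4] -> [-1, -4]
  drop 2 from [4, 3, 2] -> [4, 3]
  drop 2 from [-3, 2] -> [-3]
  drop 2 from [2, 3] -> [3]
  satisfied 2 clause(s); 6 remain; assigned so far: [2]
unit clause [-3] forces x3=F; simplify:
  drop 3 from [1, 3, -4] -> [1, -4]
  drop 3 from [4, 3] -> [4]
  drop 3 from [3] -> [] (empty!)
  satisfied 2 clause(s); 4 remain; assigned so far: [2, 3]
CONFLICT (empty clause)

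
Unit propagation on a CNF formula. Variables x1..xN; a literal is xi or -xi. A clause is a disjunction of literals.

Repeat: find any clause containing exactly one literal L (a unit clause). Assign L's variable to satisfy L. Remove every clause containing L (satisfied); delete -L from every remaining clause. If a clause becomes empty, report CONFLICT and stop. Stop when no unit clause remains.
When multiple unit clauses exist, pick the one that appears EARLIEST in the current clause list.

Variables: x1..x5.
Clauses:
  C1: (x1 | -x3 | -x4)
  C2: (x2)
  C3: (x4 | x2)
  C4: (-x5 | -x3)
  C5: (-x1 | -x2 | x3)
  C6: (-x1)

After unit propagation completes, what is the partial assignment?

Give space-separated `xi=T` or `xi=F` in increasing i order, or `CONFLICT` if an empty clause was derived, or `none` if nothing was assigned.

Answer: x1=F x2=T

Derivation:
unit clause [2] forces x2=T; simplify:
  drop -2 from [-1, -2, 3] -> [-1, 3]
  satisfied 2 clause(s); 4 remain; assigned so far: [2]
unit clause [-1] forces x1=F; simplify:
  drop 1 from [1, -3, -4] -> [-3, -4]
  satisfied 2 clause(s); 2 remain; assigned so far: [1, 2]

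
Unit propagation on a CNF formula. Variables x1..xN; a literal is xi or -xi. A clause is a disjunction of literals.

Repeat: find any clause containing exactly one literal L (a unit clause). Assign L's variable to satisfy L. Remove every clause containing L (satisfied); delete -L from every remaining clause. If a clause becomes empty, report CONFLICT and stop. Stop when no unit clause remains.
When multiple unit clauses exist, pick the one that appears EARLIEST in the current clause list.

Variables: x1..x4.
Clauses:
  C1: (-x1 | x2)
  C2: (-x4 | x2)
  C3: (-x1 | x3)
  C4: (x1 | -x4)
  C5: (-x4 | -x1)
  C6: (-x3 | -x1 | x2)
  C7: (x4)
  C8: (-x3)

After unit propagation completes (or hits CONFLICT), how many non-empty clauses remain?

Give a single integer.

unit clause [4] forces x4=T; simplify:
  drop -4 from [-4, 2] -> [2]
  drop -4 from [1, -4] -> [1]
  drop -4 from [-4, -1] -> [-1]
  satisfied 1 clause(s); 7 remain; assigned so far: [4]
unit clause [2] forces x2=T; simplify:
  satisfied 3 clause(s); 4 remain; assigned so far: [2, 4]
unit clause [1] forces x1=T; simplify:
  drop -1 from [-1, 3] -> [3]
  drop -1 from [-1] -> [] (empty!)
  satisfied 1 clause(s); 3 remain; assigned so far: [1, 2, 4]
CONFLICT (empty clause)

Answer: 2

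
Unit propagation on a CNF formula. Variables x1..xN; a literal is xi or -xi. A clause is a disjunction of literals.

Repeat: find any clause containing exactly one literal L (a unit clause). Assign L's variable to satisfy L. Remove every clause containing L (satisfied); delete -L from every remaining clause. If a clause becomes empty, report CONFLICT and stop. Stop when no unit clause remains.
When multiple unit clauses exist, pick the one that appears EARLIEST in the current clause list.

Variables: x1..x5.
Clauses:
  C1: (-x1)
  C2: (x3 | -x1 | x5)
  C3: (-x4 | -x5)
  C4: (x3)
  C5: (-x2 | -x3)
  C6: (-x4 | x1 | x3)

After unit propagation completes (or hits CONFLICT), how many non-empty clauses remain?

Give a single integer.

Answer: 1

Derivation:
unit clause [-1] forces x1=F; simplify:
  drop 1 from [-4, 1, 3] -> [-4, 3]
  satisfied 2 clause(s); 4 remain; assigned so far: [1]
unit clause [3] forces x3=T; simplify:
  drop -3 from [-2, -3] -> [-2]
  satisfied 2 clause(s); 2 remain; assigned so far: [1, 3]
unit clause [-2] forces x2=F; simplify:
  satisfied 1 clause(s); 1 remain; assigned so far: [1, 2, 3]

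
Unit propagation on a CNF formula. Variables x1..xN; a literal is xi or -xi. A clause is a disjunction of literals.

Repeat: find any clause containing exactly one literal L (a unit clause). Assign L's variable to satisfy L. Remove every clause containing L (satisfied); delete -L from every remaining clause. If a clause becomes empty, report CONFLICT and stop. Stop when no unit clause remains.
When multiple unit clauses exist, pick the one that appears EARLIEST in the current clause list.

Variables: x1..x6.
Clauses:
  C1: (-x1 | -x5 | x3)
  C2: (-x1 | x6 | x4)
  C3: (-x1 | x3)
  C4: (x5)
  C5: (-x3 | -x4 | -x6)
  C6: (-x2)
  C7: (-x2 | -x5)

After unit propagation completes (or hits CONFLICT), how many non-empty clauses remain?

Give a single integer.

Answer: 4

Derivation:
unit clause [5] forces x5=T; simplify:
  drop -5 from [-1, -5, 3] -> [-1, 3]
  drop -5 from [-2, -5] -> [-2]
  satisfied 1 clause(s); 6 remain; assigned so far: [5]
unit clause [-2] forces x2=F; simplify:
  satisfied 2 clause(s); 4 remain; assigned so far: [2, 5]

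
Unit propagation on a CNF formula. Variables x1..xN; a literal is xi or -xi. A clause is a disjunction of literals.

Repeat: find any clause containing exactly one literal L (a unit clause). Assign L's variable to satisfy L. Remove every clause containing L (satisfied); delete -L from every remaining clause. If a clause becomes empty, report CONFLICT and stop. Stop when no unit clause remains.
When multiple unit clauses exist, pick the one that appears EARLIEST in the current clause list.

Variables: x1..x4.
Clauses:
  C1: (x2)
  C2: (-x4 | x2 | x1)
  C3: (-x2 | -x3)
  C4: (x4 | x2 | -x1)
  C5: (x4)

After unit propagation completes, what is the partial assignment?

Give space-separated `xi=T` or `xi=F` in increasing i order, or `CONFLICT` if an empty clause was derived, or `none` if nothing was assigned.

unit clause [2] forces x2=T; simplify:
  drop -2 from [-2, -3] -> [-3]
  satisfied 3 clause(s); 2 remain; assigned so far: [2]
unit clause [-3] forces x3=F; simplify:
  satisfied 1 clause(s); 1 remain; assigned so far: [2, 3]
unit clause [4] forces x4=T; simplify:
  satisfied 1 clause(s); 0 remain; assigned so far: [2, 3, 4]

Answer: x2=T x3=F x4=T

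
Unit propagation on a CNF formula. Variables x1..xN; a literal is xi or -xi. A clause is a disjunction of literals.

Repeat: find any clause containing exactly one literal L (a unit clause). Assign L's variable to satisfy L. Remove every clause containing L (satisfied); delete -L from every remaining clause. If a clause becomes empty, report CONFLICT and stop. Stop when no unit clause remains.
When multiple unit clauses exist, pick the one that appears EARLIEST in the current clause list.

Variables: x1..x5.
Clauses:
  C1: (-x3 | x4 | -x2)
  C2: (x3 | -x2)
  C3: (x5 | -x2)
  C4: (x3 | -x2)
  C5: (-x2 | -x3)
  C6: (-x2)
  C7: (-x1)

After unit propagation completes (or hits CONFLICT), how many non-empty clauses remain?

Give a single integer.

unit clause [-2] forces x2=F; simplify:
  satisfied 6 clause(s); 1 remain; assigned so far: [2]
unit clause [-1] forces x1=F; simplify:
  satisfied 1 clause(s); 0 remain; assigned so far: [1, 2]

Answer: 0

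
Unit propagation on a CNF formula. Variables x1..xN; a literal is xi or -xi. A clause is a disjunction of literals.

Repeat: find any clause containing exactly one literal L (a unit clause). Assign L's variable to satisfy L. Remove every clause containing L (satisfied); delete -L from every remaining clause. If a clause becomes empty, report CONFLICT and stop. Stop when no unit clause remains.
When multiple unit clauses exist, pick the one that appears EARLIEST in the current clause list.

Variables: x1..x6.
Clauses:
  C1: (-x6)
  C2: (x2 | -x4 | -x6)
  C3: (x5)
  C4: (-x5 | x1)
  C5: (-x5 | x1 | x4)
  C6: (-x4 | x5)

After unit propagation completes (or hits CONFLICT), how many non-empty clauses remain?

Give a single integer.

Answer: 0

Derivation:
unit clause [-6] forces x6=F; simplify:
  satisfied 2 clause(s); 4 remain; assigned so far: [6]
unit clause [5] forces x5=T; simplify:
  drop -5 from [-5, 1] -> [1]
  drop -5 from [-5, 1, 4] -> [1, 4]
  satisfied 2 clause(s); 2 remain; assigned so far: [5, 6]
unit clause [1] forces x1=T; simplify:
  satisfied 2 clause(s); 0 remain; assigned so far: [1, 5, 6]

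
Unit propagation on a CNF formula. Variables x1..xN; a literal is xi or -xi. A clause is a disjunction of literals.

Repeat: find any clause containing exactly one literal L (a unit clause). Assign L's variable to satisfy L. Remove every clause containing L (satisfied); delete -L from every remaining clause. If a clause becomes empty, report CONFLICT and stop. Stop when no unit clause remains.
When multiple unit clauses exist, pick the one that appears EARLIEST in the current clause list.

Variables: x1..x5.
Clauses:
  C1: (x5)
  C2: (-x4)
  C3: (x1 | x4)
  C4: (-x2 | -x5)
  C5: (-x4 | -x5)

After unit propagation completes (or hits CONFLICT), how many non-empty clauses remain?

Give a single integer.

unit clause [5] forces x5=T; simplify:
  drop -5 from [-2, -5] -> [-2]
  drop -5 from [-4, -5] -> [-4]
  satisfied 1 clause(s); 4 remain; assigned so far: [5]
unit clause [-4] forces x4=F; simplify:
  drop 4 from [1, 4] -> [1]
  satisfied 2 clause(s); 2 remain; assigned so far: [4, 5]
unit clause [1] forces x1=T; simplify:
  satisfied 1 clause(s); 1 remain; assigned so far: [1, 4, 5]
unit clause [-2] forces x2=F; simplify:
  satisfied 1 clause(s); 0 remain; assigned so far: [1, 2, 4, 5]

Answer: 0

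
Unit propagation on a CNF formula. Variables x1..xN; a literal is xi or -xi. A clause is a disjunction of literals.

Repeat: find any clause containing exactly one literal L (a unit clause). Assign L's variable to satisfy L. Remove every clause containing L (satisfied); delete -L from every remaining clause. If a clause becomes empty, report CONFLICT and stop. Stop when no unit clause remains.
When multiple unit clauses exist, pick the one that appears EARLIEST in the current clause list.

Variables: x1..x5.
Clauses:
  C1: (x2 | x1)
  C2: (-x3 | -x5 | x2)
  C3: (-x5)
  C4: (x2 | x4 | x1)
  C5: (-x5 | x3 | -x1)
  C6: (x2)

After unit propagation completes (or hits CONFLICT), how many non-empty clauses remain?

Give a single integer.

unit clause [-5] forces x5=F; simplify:
  satisfied 3 clause(s); 3 remain; assigned so far: [5]
unit clause [2] forces x2=T; simplify:
  satisfied 3 clause(s); 0 remain; assigned so far: [2, 5]

Answer: 0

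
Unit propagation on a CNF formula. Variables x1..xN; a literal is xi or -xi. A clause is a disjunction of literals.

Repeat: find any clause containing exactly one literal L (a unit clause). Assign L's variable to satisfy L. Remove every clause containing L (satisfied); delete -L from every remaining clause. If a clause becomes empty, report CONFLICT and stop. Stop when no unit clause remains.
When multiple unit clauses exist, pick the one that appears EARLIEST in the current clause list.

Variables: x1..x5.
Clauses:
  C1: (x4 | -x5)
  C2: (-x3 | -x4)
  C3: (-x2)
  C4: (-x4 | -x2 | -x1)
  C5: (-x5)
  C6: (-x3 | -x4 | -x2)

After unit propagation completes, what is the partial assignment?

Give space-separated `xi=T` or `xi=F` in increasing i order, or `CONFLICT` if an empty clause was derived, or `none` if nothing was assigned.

Answer: x2=F x5=F

Derivation:
unit clause [-2] forces x2=F; simplify:
  satisfied 3 clause(s); 3 remain; assigned so far: [2]
unit clause [-5] forces x5=F; simplify:
  satisfied 2 clause(s); 1 remain; assigned so far: [2, 5]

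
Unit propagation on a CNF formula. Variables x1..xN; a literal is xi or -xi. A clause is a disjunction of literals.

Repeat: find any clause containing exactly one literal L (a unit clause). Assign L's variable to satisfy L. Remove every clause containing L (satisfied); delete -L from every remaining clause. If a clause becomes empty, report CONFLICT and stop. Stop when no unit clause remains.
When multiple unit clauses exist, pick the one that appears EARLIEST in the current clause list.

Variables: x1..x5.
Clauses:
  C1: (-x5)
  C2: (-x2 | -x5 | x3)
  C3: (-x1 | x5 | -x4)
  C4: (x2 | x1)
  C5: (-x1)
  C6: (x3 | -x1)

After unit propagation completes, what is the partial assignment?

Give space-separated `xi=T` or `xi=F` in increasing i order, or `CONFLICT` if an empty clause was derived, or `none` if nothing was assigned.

Answer: x1=F x2=T x5=F

Derivation:
unit clause [-5] forces x5=F; simplify:
  drop 5 from [-1, 5, -4] -> [-1, -4]
  satisfied 2 clause(s); 4 remain; assigned so far: [5]
unit clause [-1] forces x1=F; simplify:
  drop 1 from [2, 1] -> [2]
  satisfied 3 clause(s); 1 remain; assigned so far: [1, 5]
unit clause [2] forces x2=T; simplify:
  satisfied 1 clause(s); 0 remain; assigned so far: [1, 2, 5]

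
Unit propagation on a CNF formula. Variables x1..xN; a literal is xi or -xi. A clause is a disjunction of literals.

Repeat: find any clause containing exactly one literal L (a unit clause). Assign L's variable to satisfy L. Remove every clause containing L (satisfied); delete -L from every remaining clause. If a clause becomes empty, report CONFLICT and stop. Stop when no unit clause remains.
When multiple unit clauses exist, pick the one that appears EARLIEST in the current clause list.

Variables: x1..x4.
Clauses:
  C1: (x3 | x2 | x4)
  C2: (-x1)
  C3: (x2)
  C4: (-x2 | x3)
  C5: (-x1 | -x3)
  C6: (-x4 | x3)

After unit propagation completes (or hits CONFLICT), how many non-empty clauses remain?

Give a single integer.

unit clause [-1] forces x1=F; simplify:
  satisfied 2 clause(s); 4 remain; assigned so far: [1]
unit clause [2] forces x2=T; simplify:
  drop -2 from [-2, 3] -> [3]
  satisfied 2 clause(s); 2 remain; assigned so far: [1, 2]
unit clause [3] forces x3=T; simplify:
  satisfied 2 clause(s); 0 remain; assigned so far: [1, 2, 3]

Answer: 0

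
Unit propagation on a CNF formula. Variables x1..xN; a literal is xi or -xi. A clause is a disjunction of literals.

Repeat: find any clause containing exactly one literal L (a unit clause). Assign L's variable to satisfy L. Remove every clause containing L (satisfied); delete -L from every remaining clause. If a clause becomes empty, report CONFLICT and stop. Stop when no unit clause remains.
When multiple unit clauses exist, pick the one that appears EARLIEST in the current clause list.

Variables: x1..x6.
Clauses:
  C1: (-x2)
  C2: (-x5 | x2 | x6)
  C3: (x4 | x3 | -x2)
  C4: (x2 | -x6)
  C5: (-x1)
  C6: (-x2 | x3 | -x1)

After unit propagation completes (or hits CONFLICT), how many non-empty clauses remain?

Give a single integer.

Answer: 0

Derivation:
unit clause [-2] forces x2=F; simplify:
  drop 2 from [-5, 2, 6] -> [-5, 6]
  drop 2 from [2, -6] -> [-6]
  satisfied 3 clause(s); 3 remain; assigned so far: [2]
unit clause [-6] forces x6=F; simplify:
  drop 6 from [-5, 6] -> [-5]
  satisfied 1 clause(s); 2 remain; assigned so far: [2, 6]
unit clause [-5] forces x5=F; simplify:
  satisfied 1 clause(s); 1 remain; assigned so far: [2, 5, 6]
unit clause [-1] forces x1=F; simplify:
  satisfied 1 clause(s); 0 remain; assigned so far: [1, 2, 5, 6]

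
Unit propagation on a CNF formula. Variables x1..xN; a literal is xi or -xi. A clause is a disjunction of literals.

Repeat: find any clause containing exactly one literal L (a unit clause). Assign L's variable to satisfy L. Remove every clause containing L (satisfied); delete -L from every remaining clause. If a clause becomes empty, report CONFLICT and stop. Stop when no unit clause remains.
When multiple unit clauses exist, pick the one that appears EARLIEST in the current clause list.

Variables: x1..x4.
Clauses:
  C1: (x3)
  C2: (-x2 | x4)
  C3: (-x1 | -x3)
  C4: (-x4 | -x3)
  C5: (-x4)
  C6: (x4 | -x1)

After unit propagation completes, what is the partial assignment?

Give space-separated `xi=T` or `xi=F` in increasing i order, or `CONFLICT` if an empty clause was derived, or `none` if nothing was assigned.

Answer: x1=F x2=F x3=T x4=F

Derivation:
unit clause [3] forces x3=T; simplify:
  drop -3 from [-1, -3] -> [-1]
  drop -3 from [-4, -3] -> [-4]
  satisfied 1 clause(s); 5 remain; assigned so far: [3]
unit clause [-1] forces x1=F; simplify:
  satisfied 2 clause(s); 3 remain; assigned so far: [1, 3]
unit clause [-4] forces x4=F; simplify:
  drop 4 from [-2, 4] -> [-2]
  satisfied 2 clause(s); 1 remain; assigned so far: [1, 3, 4]
unit clause [-2] forces x2=F; simplify:
  satisfied 1 clause(s); 0 remain; assigned so far: [1, 2, 3, 4]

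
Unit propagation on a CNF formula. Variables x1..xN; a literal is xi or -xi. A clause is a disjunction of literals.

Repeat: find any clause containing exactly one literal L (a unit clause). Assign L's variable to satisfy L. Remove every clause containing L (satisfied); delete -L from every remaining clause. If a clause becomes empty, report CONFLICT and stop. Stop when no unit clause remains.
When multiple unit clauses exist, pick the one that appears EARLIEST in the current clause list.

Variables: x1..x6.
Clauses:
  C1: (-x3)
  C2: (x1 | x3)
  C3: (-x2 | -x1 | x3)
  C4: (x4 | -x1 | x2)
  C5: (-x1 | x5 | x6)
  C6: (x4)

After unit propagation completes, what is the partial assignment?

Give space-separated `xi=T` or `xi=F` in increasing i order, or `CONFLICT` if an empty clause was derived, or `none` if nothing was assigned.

unit clause [-3] forces x3=F; simplify:
  drop 3 from [1, 3] -> [1]
  drop 3 from [-2, -1, 3] -> [-2, -1]
  satisfied 1 clause(s); 5 remain; assigned so far: [3]
unit clause [1] forces x1=T; simplify:
  drop -1 from [-2, -1] -> [-2]
  drop -1 from [4, -1, 2] -> [4, 2]
  drop -1 from [-1, 5, 6] -> [5, 6]
  satisfied 1 clause(s); 4 remain; assigned so far: [1, 3]
unit clause [-2] forces x2=F; simplify:
  drop 2 from [4, 2] -> [4]
  satisfied 1 clause(s); 3 remain; assigned so far: [1, 2, 3]
unit clause [4] forces x4=T; simplify:
  satisfied 2 clause(s); 1 remain; assigned so far: [1, 2, 3, 4]

Answer: x1=T x2=F x3=F x4=T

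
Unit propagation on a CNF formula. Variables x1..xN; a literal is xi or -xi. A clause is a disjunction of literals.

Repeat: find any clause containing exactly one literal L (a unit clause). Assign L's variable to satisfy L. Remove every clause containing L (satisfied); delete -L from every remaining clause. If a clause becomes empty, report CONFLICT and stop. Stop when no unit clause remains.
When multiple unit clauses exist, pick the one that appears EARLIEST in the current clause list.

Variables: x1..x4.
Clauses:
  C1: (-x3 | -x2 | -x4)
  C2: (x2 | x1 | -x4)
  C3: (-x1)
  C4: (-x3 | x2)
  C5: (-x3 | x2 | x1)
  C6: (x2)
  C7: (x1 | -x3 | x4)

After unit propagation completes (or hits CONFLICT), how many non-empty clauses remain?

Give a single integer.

Answer: 2

Derivation:
unit clause [-1] forces x1=F; simplify:
  drop 1 from [2, 1, -4] -> [2, -4]
  drop 1 from [-3, 2, 1] -> [-3, 2]
  drop 1 from [1, -3, 4] -> [-3, 4]
  satisfied 1 clause(s); 6 remain; assigned so far: [1]
unit clause [2] forces x2=T; simplify:
  drop -2 from [-3, -2, -4] -> [-3, -4]
  satisfied 4 clause(s); 2 remain; assigned so far: [1, 2]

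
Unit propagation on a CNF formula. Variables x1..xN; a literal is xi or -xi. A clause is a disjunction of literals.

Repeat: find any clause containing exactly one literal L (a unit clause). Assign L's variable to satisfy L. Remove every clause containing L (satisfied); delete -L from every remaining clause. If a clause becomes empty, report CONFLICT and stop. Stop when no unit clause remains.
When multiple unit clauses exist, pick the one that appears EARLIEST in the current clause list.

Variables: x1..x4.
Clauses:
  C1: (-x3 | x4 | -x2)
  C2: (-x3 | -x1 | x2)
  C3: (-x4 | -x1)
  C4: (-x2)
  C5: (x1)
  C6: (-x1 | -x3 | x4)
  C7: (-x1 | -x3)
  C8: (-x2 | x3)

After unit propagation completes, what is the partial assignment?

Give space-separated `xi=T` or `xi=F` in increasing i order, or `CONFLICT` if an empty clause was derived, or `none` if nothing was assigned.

Answer: x1=T x2=F x3=F x4=F

Derivation:
unit clause [-2] forces x2=F; simplify:
  drop 2 from [-3, -1, 2] -> [-3, -1]
  satisfied 3 clause(s); 5 remain; assigned so far: [2]
unit clause [1] forces x1=T; simplify:
  drop -1 from [-3, -1] -> [-3]
  drop -1 from [-4, -1] -> [-4]
  drop -1 from [-1, -3, 4] -> [-3, 4]
  drop -1 from [-1, -3] -> [-3]
  satisfied 1 clause(s); 4 remain; assigned so far: [1, 2]
unit clause [-3] forces x3=F; simplify:
  satisfied 3 clause(s); 1 remain; assigned so far: [1, 2, 3]
unit clause [-4] forces x4=F; simplify:
  satisfied 1 clause(s); 0 remain; assigned so far: [1, 2, 3, 4]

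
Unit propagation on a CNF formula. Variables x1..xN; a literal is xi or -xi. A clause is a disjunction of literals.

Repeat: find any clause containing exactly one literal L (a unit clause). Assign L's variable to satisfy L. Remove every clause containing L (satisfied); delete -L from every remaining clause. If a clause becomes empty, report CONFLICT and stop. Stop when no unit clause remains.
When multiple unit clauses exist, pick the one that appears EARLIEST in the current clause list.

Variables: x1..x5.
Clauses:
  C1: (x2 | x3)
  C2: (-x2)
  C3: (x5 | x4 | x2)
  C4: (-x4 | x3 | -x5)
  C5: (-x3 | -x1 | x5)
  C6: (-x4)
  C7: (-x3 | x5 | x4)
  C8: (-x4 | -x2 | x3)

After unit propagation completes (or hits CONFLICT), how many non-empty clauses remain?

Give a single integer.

Answer: 0

Derivation:
unit clause [-2] forces x2=F; simplify:
  drop 2 from [2, 3] -> [3]
  drop 2 from [5, 4, 2] -> [5, 4]
  satisfied 2 clause(s); 6 remain; assigned so far: [2]
unit clause [3] forces x3=T; simplify:
  drop -3 from [-3, -1, 5] -> [-1, 5]
  drop -3 from [-3, 5, 4] -> [5, 4]
  satisfied 2 clause(s); 4 remain; assigned so far: [2, 3]
unit clause [-4] forces x4=F; simplify:
  drop 4 from [5, 4] -> [5]
  drop 4 from [5, 4] -> [5]
  satisfied 1 clause(s); 3 remain; assigned so far: [2, 3, 4]
unit clause [5] forces x5=T; simplify:
  satisfied 3 clause(s); 0 remain; assigned so far: [2, 3, 4, 5]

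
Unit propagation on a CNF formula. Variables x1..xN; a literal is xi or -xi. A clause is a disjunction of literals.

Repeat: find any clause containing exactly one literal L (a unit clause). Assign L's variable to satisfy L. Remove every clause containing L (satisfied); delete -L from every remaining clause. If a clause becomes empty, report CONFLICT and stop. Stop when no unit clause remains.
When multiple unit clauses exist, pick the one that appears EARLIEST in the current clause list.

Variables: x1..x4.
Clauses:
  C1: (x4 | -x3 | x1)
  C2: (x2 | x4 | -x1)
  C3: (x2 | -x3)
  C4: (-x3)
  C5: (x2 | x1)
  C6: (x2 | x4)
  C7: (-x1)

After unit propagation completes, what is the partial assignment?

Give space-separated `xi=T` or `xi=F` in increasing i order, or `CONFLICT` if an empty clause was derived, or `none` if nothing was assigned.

unit clause [-3] forces x3=F; simplify:
  satisfied 3 clause(s); 4 remain; assigned so far: [3]
unit clause [-1] forces x1=F; simplify:
  drop 1 from [2, 1] -> [2]
  satisfied 2 clause(s); 2 remain; assigned so far: [1, 3]
unit clause [2] forces x2=T; simplify:
  satisfied 2 clause(s); 0 remain; assigned so far: [1, 2, 3]

Answer: x1=F x2=T x3=F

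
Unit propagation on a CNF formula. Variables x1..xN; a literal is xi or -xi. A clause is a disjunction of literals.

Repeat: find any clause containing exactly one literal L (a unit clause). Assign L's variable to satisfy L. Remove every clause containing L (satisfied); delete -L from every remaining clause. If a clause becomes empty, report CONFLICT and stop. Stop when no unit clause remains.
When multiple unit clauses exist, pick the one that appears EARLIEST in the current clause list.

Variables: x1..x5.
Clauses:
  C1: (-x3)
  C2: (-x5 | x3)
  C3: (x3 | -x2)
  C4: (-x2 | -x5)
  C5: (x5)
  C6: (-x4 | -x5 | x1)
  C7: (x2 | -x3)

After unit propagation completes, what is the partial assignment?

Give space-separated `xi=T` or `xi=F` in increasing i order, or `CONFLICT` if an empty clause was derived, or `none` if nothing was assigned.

unit clause [-3] forces x3=F; simplify:
  drop 3 from [-5, 3] -> [-5]
  drop 3 from [3, -2] -> [-2]
  satisfied 2 clause(s); 5 remain; assigned so far: [3]
unit clause [-5] forces x5=F; simplify:
  drop 5 from [5] -> [] (empty!)
  satisfied 3 clause(s); 2 remain; assigned so far: [3, 5]
CONFLICT (empty clause)

Answer: CONFLICT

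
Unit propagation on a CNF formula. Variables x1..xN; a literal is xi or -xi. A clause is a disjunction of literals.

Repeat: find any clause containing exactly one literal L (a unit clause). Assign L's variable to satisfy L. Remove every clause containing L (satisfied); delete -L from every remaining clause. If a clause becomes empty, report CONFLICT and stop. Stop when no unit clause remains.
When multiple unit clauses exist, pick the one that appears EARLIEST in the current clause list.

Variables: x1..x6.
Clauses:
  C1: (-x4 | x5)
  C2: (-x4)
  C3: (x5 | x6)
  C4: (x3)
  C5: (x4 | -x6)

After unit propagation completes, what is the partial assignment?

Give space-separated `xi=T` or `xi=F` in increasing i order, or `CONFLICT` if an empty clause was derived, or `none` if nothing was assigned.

unit clause [-4] forces x4=F; simplify:
  drop 4 from [4, -6] -> [-6]
  satisfied 2 clause(s); 3 remain; assigned so far: [4]
unit clause [3] forces x3=T; simplify:
  satisfied 1 clause(s); 2 remain; assigned so far: [3, 4]
unit clause [-6] forces x6=F; simplify:
  drop 6 from [5, 6] -> [5]
  satisfied 1 clause(s); 1 remain; assigned so far: [3, 4, 6]
unit clause [5] forces x5=T; simplify:
  satisfied 1 clause(s); 0 remain; assigned so far: [3, 4, 5, 6]

Answer: x3=T x4=F x5=T x6=F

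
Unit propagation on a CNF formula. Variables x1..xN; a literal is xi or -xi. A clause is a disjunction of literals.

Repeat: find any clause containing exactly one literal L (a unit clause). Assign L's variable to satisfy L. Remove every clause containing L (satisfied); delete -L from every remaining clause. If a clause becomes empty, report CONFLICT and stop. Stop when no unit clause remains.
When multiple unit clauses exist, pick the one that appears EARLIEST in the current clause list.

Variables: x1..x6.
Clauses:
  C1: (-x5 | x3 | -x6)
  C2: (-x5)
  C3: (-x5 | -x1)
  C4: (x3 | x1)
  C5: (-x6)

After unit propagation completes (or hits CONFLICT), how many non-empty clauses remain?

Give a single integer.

unit clause [-5] forces x5=F; simplify:
  satisfied 3 clause(s); 2 remain; assigned so far: [5]
unit clause [-6] forces x6=F; simplify:
  satisfied 1 clause(s); 1 remain; assigned so far: [5, 6]

Answer: 1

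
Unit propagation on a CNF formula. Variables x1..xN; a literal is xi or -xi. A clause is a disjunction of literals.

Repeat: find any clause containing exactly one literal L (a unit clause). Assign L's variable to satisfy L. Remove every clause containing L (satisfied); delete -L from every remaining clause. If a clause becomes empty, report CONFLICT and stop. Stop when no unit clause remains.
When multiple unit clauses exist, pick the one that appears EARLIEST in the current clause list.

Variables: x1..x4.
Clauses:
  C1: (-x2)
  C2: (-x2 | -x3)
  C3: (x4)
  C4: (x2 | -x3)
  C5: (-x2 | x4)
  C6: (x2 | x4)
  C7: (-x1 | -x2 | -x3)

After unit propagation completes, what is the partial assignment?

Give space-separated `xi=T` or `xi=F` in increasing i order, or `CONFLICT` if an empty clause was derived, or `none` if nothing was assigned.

unit clause [-2] forces x2=F; simplify:
  drop 2 from [2, -3] -> [-3]
  drop 2 from [2, 4] -> [4]
  satisfied 4 clause(s); 3 remain; assigned so far: [2]
unit clause [4] forces x4=T; simplify:
  satisfied 2 clause(s); 1 remain; assigned so far: [2, 4]
unit clause [-3] forces x3=F; simplify:
  satisfied 1 clause(s); 0 remain; assigned so far: [2, 3, 4]

Answer: x2=F x3=F x4=T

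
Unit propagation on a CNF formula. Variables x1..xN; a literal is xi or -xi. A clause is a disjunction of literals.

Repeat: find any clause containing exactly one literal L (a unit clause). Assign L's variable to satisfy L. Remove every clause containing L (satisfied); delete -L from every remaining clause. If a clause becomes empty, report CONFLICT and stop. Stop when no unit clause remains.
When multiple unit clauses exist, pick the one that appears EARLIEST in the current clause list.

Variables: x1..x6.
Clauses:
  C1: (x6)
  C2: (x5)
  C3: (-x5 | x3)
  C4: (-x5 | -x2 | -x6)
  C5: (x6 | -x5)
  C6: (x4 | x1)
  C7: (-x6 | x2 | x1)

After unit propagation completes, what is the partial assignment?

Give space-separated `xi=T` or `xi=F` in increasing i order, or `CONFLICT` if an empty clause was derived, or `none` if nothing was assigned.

Answer: x1=T x2=F x3=T x5=T x6=T

Derivation:
unit clause [6] forces x6=T; simplify:
  drop -6 from [-5, -2, -6] -> [-5, -2]
  drop -6 from [-6, 2, 1] -> [2, 1]
  satisfied 2 clause(s); 5 remain; assigned so far: [6]
unit clause [5] forces x5=T; simplify:
  drop -5 from [-5, 3] -> [3]
  drop -5 from [-5, -2] -> [-2]
  satisfied 1 clause(s); 4 remain; assigned so far: [5, 6]
unit clause [3] forces x3=T; simplify:
  satisfied 1 clause(s); 3 remain; assigned so far: [3, 5, 6]
unit clause [-2] forces x2=F; simplify:
  drop 2 from [2, 1] -> [1]
  satisfied 1 clause(s); 2 remain; assigned so far: [2, 3, 5, 6]
unit clause [1] forces x1=T; simplify:
  satisfied 2 clause(s); 0 remain; assigned so far: [1, 2, 3, 5, 6]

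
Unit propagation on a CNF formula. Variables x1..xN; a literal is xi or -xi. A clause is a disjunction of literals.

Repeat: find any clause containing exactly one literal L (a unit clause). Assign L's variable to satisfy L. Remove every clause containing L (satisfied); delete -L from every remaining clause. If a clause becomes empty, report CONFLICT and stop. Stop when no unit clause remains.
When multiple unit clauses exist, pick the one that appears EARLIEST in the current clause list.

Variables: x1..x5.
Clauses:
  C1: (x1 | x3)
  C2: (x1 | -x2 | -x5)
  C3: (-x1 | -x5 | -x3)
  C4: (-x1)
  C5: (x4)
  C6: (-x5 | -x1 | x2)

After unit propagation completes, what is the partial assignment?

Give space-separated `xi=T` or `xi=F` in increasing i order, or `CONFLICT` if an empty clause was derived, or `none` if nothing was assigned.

unit clause [-1] forces x1=F; simplify:
  drop 1 from [1, 3] -> [3]
  drop 1 from [1, -2, -5] -> [-2, -5]
  satisfied 3 clause(s); 3 remain; assigned so far: [1]
unit clause [3] forces x3=T; simplify:
  satisfied 1 clause(s); 2 remain; assigned so far: [1, 3]
unit clause [4] forces x4=T; simplify:
  satisfied 1 clause(s); 1 remain; assigned so far: [1, 3, 4]

Answer: x1=F x3=T x4=T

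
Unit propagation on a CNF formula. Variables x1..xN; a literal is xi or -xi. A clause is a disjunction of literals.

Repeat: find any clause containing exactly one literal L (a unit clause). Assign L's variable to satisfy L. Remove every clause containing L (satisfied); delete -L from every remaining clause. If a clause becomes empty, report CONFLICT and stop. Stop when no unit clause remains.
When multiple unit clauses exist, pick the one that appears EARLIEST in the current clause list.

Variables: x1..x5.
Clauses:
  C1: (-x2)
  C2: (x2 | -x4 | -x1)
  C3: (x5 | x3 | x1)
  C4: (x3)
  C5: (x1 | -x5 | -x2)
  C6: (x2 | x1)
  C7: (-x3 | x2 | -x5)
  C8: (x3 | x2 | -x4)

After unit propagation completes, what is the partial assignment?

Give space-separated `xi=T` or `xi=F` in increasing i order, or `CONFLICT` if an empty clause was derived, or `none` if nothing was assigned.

unit clause [-2] forces x2=F; simplify:
  drop 2 from [2, -4, -1] -> [-4, -1]
  drop 2 from [2, 1] -> [1]
  drop 2 from [-3, 2, -5] -> [-3, -5]
  drop 2 from [3, 2, -4] -> [3, -4]
  satisfied 2 clause(s); 6 remain; assigned so far: [2]
unit clause [3] forces x3=T; simplify:
  drop -3 from [-3, -5] -> [-5]
  satisfied 3 clause(s); 3 remain; assigned so far: [2, 3]
unit clause [1] forces x1=T; simplify:
  drop -1 from [-4, -1] -> [-4]
  satisfied 1 clause(s); 2 remain; assigned so far: [1, 2, 3]
unit clause [-4] forces x4=F; simplify:
  satisfied 1 clause(s); 1 remain; assigned so far: [1, 2, 3, 4]
unit clause [-5] forces x5=F; simplify:
  satisfied 1 clause(s); 0 remain; assigned so far: [1, 2, 3, 4, 5]

Answer: x1=T x2=F x3=T x4=F x5=F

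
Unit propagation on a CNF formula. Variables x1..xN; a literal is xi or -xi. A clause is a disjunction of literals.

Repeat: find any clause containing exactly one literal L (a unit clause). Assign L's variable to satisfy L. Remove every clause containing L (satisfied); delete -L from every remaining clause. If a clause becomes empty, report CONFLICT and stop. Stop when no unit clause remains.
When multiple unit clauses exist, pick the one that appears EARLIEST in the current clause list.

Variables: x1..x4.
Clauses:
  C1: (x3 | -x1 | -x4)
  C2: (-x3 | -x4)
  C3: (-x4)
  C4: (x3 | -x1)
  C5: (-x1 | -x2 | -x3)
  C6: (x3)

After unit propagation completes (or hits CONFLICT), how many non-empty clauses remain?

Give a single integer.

Answer: 1

Derivation:
unit clause [-4] forces x4=F; simplify:
  satisfied 3 clause(s); 3 remain; assigned so far: [4]
unit clause [3] forces x3=T; simplify:
  drop -3 from [-1, -2, -3] -> [-1, -2]
  satisfied 2 clause(s); 1 remain; assigned so far: [3, 4]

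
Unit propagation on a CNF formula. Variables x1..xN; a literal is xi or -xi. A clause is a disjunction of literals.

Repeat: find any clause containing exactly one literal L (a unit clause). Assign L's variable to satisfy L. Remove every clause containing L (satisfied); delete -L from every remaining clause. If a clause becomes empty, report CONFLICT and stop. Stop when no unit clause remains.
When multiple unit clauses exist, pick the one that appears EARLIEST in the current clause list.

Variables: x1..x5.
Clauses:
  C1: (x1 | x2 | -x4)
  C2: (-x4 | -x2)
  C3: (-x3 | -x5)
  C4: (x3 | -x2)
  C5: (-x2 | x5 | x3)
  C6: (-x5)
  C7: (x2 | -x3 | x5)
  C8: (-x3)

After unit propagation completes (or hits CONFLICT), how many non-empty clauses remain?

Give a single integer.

Answer: 1

Derivation:
unit clause [-5] forces x5=F; simplify:
  drop 5 from [-2, 5, 3] -> [-2, 3]
  drop 5 from [2, -3, 5] -> [2, -3]
  satisfied 2 clause(s); 6 remain; assigned so far: [5]
unit clause [-3] forces x3=F; simplify:
  drop 3 from [3, -2] -> [-2]
  drop 3 from [-2, 3] -> [-2]
  satisfied 2 clause(s); 4 remain; assigned so far: [3, 5]
unit clause [-2] forces x2=F; simplify:
  drop 2 from [1, 2, -4] -> [1, -4]
  satisfied 3 clause(s); 1 remain; assigned so far: [2, 3, 5]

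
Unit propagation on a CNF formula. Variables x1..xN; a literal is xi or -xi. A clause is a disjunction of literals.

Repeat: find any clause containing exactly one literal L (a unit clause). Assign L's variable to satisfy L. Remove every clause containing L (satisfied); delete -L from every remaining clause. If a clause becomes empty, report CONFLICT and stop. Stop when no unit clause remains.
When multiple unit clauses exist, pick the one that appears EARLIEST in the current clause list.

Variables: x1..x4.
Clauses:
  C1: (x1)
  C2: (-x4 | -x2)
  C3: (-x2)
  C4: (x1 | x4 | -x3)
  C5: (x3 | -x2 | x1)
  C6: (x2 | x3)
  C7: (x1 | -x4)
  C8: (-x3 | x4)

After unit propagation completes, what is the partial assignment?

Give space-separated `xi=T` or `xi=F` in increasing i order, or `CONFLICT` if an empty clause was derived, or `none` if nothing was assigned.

Answer: x1=T x2=F x3=T x4=T

Derivation:
unit clause [1] forces x1=T; simplify:
  satisfied 4 clause(s); 4 remain; assigned so far: [1]
unit clause [-2] forces x2=F; simplify:
  drop 2 from [2, 3] -> [3]
  satisfied 2 clause(s); 2 remain; assigned so far: [1, 2]
unit clause [3] forces x3=T; simplify:
  drop -3 from [-3, 4] -> [4]
  satisfied 1 clause(s); 1 remain; assigned so far: [1, 2, 3]
unit clause [4] forces x4=T; simplify:
  satisfied 1 clause(s); 0 remain; assigned so far: [1, 2, 3, 4]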